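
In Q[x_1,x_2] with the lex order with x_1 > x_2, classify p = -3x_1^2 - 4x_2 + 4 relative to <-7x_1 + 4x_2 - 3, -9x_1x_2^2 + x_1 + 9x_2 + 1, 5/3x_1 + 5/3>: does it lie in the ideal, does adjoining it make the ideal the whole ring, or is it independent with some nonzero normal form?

Adjoining -3x_1^2 - 4x_2 + 4 makes the ideal the whole ring: the system is inconsistent.

First compute the reduced Gröbner basis of I by Buchberger's algorithm.
f_1 = -7x_1 + 4x_2 - 3, LT = x_1.
f_2 = -9x_1x_2^2 + x_1 + 9x_2 + 1, LT = x_1x_2^2.
f_3 = 5/3x_1 + 5/3, LT = x_1.

S(f_1,f_2): lcm = x_1x_2^2. S = 1/9x_1 - 4/7x_2^3 + 3/7x_2^2 + x_2 + 1/9.
  reduce S modulo (f_1, f_2, f_3):
  remainder -4/7x_2^3 + 3/7x_2^2 + 67/63x_2 + 4/63 ≠ 0; add h_4 = -4/7x_2^3 + 3/7x_2^2 + 67/63x_2 + 4/63 to the basis.

S(f_1,f_3): lcm = x_1. S = -4/7x_2 - 4/7.
  reduce S modulo (f_1, f_2, f_3, h_4):
  remainder -4/7x_2 - 4/7 ≠ 0; add h_5 = -4/7x_2 - 4/7 to the basis.

The other S-polynomials (S(f_2,f_3), S(f_1,h_4), S(f_2,h_4), S(f_3,h_4), S(f_1,h_5), S(f_2,h_5), S(f_3,h_5), S(h_4,h_5)) all reduce to 0 modulo the current basis, so we have a Gröbner basis.
Inter-reduce: drop elements whose leading term is divisible by another's, tail-reduce, and make monic.
Reduced Gröbner basis: {x_1 + 1, x_2 + 1}.
Label its elements g_1 = x_1 + 1, g_2 = x_2 + 1.

Reduce p = -3x_1^2 - 4x_2 + 4 modulo G:
  leading term x_1^2: subtract (-3x_1)·g_1 from -3x_1^2 - 4x_2 + 4 → 3x_1 - 4x_2 + 4
  leading term x_1: subtract (3)·g_1 from 3x_1 - 4x_2 + 4 → -4x_2 + 1
  leading term x_2: subtract (-4)·g_2 from -4x_2 + 1 → 5
  leading term 1: no divisor's leading term divides it; move 5 to the remainder.
  normal form = 5.
The normal form is nonzero, so p ∉ I. Since p minus its normal form lies in I, I + (p) = I + (r) where r = 5; decide whether this ideal is the whole ring.
Here r = 5 is a nonzero constant, hence a unit: 1 ∈ I + (p), the Gröbner basis of I + (p) is {1}, and the enlarged system has no common solution — adjoining p is inconsistent.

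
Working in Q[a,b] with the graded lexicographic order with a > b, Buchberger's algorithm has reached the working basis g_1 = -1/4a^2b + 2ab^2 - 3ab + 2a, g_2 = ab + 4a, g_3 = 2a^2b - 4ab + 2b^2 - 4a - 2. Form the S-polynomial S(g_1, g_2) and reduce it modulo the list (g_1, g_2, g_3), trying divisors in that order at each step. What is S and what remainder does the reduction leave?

S(g_1, g_2) = -8ab^2 - 4a^2 + 12ab - 8a; remainder on division = -4a^2 - 184a.

lcm(LM(g_1), LM(g_2)) = a^2b.
S = (lcm/LT(g_1))·g_1 − (lcm/LT(g_2))·g_2 = -8ab^2 - 4a^2 + 12ab - 8a.
Reduce S modulo (g_1, g_2, g_3) in that order:
  leading term ab^2: subtract (-8b)·g_2 from -8ab^2 - 4a^2 + 12ab - 8a → -4a^2 + 44ab - 8a
  leading term a^2: no divisor's leading term divides it; move -4a^2 to the remainder.
  leading term ab: subtract (44)·g_2 from 44ab - 8a → -184a
  leading term a: no divisor's leading term divides it; move -184a to the remainder.
The remainder -4a^2 - 184a is nonzero, so it would be added as the next basis element.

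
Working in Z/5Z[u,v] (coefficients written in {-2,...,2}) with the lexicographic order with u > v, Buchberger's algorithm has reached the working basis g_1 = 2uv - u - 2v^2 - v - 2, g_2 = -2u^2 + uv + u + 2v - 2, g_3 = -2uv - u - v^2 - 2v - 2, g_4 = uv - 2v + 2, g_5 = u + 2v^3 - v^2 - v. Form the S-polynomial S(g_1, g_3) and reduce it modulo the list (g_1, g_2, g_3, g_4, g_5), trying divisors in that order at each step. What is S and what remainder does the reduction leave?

S(g_1, g_3) = -u + v^2 + v - 2; remainder on division = 2v^3 - 2.

lcm(LM(g_1), LM(g_3)) = uv.
S = (lcm/LT(g_1))·g_1 − (lcm/LT(g_3))·g_3 = -u + v^2 + v - 2.
Reduce S modulo (g_1, g_2, g_3, g_4, g_5) in that order:
  leading term u: subtract (-1)·g_5 from -u + v^2 + v - 2 → 2v^3 - 2
  leading term v^3: no divisor's leading term divides it; move 2v^3 to the remainder.
  leading term 1: no divisor's leading term divides it; move -2 to the remainder.
The remainder 2v^3 - 2 is nonzero, so it would be added as the next basis element.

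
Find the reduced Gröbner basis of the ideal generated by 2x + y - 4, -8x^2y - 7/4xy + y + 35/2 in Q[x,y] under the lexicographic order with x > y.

G = {x + 1/2y - 2, y^3 - 135/16y^2 + 69/4y - 35/4}

f_1 = 2x + y - 4, LT = x.
f_2 = -8x^2y - 7/4xy + y + 35/2, LT = x^2y.

S(f_1,f_2): lcm = x^2y. S = 1/2xy^2 - 71/32xy + 1/8y + 35/16.
  leading term xy^2: subtract (1/4y^2)·f_1 from 1/2xy^2 - 71/32xy + 1/8y + 35/16 → -71/32xy - 1/4y^3 + y^2 + 1/8y + 35/16
  leading term xy: subtract (-71/64y)·f_1 from -71/32xy - 1/4y^3 + y^2 + 1/8y + 35/16 → -1/4y^3 + 135/64y^2 - 69/16y + 35/16
  leading term y^3: no divisor's leading term divides it; move -1/4y^3 to the remainder.
  leading term y^2: no divisor's leading term divides it; move 135/64y^2 to the remainder.
  leading term y: no divisor's leading term divides it; move -69/16y to the remainder.
  leading term 1: no divisor's leading term divides it; move 35/16 to the remainder.
  remainder -1/4y^3 + 135/64y^2 - 69/16y + 35/16 ≠ 0; add g_3 = -1/4y^3 + 135/64y^2 - 69/16y + 35/16 to the basis.

The other S-polynomials (S(f_1,g_3), S(f_2,g_3)) all reduce to 0 modulo the current basis, so we have a Gröbner basis.
Inter-reduce: drop elements whose leading term is divisible by another's, tail-reduce, and make monic.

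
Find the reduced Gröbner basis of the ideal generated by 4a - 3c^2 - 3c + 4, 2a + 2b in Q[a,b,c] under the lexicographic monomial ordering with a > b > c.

The reduced Gröbner basis is the canonical form of the ideal for this ordering.

f_1 = 4a - 3c^2 - 3c + 4, LT = a.
f_2 = 2a + 2b, LT = a.

S(f_1,f_2): lcm = a. S = -b - 3/4c^2 - 3/4c + 1.
  leading term b: no divisor's leading term divides it; move -b to the remainder.
  leading term c^2: no divisor's leading term divides it; move -3/4c^2 to the remainder.
  leading term c: no divisor's leading term divides it; move -3/4c to the remainder.
  leading term 1: no divisor's leading term divides it; move 1 to the remainder.
  remainder -b - 3/4c^2 - 3/4c + 1 ≠ 0; add g_3 = -b - 3/4c^2 - 3/4c + 1 to the basis.

S(f_1,g_3): leading monomials are coprime, so the S-polynomial reduces to 0 (Buchberger's first criterion).
S(f_2,g_3): leading monomials are coprime, so the S-polynomial reduces to 0 (Buchberger's first criterion).
Every S-polynomial of the final basis reduces to 0, so we have a Gröbner basis.
Inter-reduce: drop elements whose leading term is divisible by another's, tail-reduce, and make monic.

G = {a - 3/4c^2 - 3/4c + 1, b + 3/4c^2 + 3/4c - 1}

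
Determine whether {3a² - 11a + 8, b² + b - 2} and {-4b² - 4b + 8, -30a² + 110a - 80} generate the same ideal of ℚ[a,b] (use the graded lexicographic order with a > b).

Equality of ideals is decidable: compute both reduced Gröbner bases (unique for the ordering) and check whether they agree.
Buchberger on the first generating set:
f_1 = 3a² - 11a + 8, LT = a².
f_2 = b² + b - 2, LT = b².

S(f_1,f_2): leading monomials are coprime, so the S-polynomial reduces to 0 (Buchberger's first criterion).
Every S-polynomial of the final basis reduces to 0, so we have a Gröbner basis.
Inter-reduce: drop elements whose leading term is divisible by another's, tail-reduce, and make monic.
Reduced Gröbner basis: {a² - 11/3a + 8/3, b² + b - 2}.

Buchberger on the second generating set:
h_1 = -4b² - 4b + 8, LT = b².
h_2 = -30a² + 110a - 80, LT = a².

S(h_1,h_2): leading monomials are coprime, so the S-polynomial reduces to 0 (Buchberger's first criterion).
Every S-polynomial of the final basis reduces to 0, so we have a Gröbner basis.
Inter-reduce: drop elements whose leading term is divisible by another's, tail-reduce, and make monic.
Reduced Gröbner basis: {a² - 11/3a + 8/3, b² + b - 2}.

These coincide, so the ideals are equal.
The choice of monomial ordering does not affect the verdict — as long as both bases are computed under the same ordering, their equality decides ideal equality.

Yes, the ideals are equal.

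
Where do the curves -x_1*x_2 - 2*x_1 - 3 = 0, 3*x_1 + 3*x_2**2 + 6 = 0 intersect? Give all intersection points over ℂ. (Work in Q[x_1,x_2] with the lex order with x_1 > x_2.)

{(-3, -1), (-3/2 - sqrt(3)*I/2, -1/2 - sqrt(3)*I/2), (-3/2 + sqrt(3)*I/2, -1/2 + sqrt(3)*I/2)}

Compute a lex Gröbner basis by Buchberger's algorithm.
f_1 = -x_1*x_2 - 2*x_1 - 3, LT = x_1*x_2.
f_2 = 3*x_1 + 3*x_2**2 + 6, LT = x_1.

S(f_1,f_2): lcm = x_1*x_2. S = 2*x_1 - x_2**3 - 2*x_2 + 3.
  leading term x_1: subtract (2/3)·f_2 from 2*x_1 - x_2**3 - 2*x_2 + 3 → -x_2**3 - 2*x_2**2 - 2*x_2 - 1
  leading term x_2**3: no divisor's leading term divides it; move -x_2**3 to the remainder.
  leading term x_2**2: no divisor's leading term divides it; move -2*x_2**2 to the remainder.
  leading term x_2: no divisor's leading term divides it; move -2*x_2 to the remainder.
  leading term 1: no divisor's leading term divides it; move -1 to the remainder.
  remainder -x_2**3 - 2*x_2**2 - 2*x_2 - 1 ≠ 0; add h_3 = -x_2**3 - 2*x_2**2 - 2*x_2 - 1 to the basis.

The other S-polynomials (S(f_1,h_3), S(f_2,h_3)) all reduce to 0 modulo the current basis, so we have a Gröbner basis.
Inter-reduce: drop elements whose leading term is divisible by another's, tail-reduce, and make monic.
Reduced Gröbner basis: {x_1 + x_2**2 + 2, x_2**3 + 2*x_2**2 + 2*x_2 + 1}.

Since the basis is lex-ordered, x_2**3 + 2*x_2**2 + 2*x_2 + 1 is univariate in x_2. Its roots are {-1, -1/2 - sqrt(3)*I/2, -1/2 + sqrt(3)*I/2}. Back-substituting each root into the other basis elements fixes the other coordinates.
  x_2 = -1: the earlier basis element becomes x_1 + 3 = 0, giving x_1 = -3 — point (-3, -1).
  x_2 = -1/2 - sqrt(3)*I/2: the earlier basis element becomes x_1 + 3/2 + sqrt(3)*I/2 = 0, giving x_1 = -3/2 - sqrt(3)*I/2 — point (-3/2 - sqrt(3)*I/2, -1/2 - sqrt(3)*I/2).
  x_2 = -1/2 + sqrt(3)*I/2: the earlier basis element becomes x_1 + 3/2 - sqrt(3)*I/2 = 0, giving x_1 = -3/2 + sqrt(3)*I/2 — point (-3/2 + sqrt(3)*I/2, -1/2 + sqrt(3)*I/2).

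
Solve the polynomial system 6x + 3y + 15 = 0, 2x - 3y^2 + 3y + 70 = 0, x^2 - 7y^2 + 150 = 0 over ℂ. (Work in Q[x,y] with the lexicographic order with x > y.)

{(-5, 5)}

Compute a lex Gröbner basis by Buchberger's algorithm.
f_1 = 6x + 3y + 15, LT = x.
f_2 = 2x - 3y^2 + 3y + 70, LT = x.
f_3 = x^2 - 7y^2 + 150, LT = x^2.

S(f_1,f_2): lcm = x. S = 3/2y^2 - y - 65/2.
  leading term y^2: no divisor's leading term divides it; move 3/2y^2 to the remainder.
  leading term y: no divisor's leading term divides it; move -y to the remainder.
  leading term 1: no divisor's leading term divides it; move -65/2 to the remainder.
  remainder 3/2y^2 - y - 65/2 ≠ 0; add h_4 = 3/2y^2 - y - 65/2 to the basis.

S(f_1,f_3): lcm = x^2. S = 1/2xy + 5/2x + 7y^2 - 150.
  leading term xy: subtract (1/12y)·f_1 from 1/2xy + 5/2x + 7y^2 - 150 → 5/2x + 27/4y^2 - 5/4y - 150
  leading term x: subtract (5/12)·f_1 from 5/2x + 27/4y^2 - 5/4y - 150 → 27/4y^2 - 5/2y - 625/4
  leading term y^2: subtract (9/2)·h_4 from 27/4y^2 - 5/2y - 625/4 → 2y - 10
  leading term y: no divisor's leading term divides it; move 2y to the remainder.
  leading term 1: no divisor's leading term divides it; move -10 to the remainder.
  remainder 2y - 10 ≠ 0; add h_5 = 2y - 10 to the basis.

S(f_2,f_3): lcm = x^2. S = -3/2xy^2 + 3/2xy + 35x + 7y^2 - 150.
  leading term xy^2: subtract (-1/4y^2)·f_1 from -3/2xy^2 + 3/2xy + 35x + 7y^2 - 150 → 3/2xy + 35x + 3/4y^3 + 43/4y^2 - 150
  leading term xy: subtract (1/4y)·f_1 from 3/2xy + 35x + 3/4y^3 + 43/4y^2 - 150 → 35x + 3/4y^3 + 10y^2 - 15/4y - 150
  leading term x: subtract (35/6)·f_1 from 35x + 3/4y^3 + 10y^2 - 15/4y - 150 → 3/4y^3 + 10y^2 - 85/4y - 475/2
  leading term y^3: subtract (1/2y)·h_4 from 3/4y^3 + 10y^2 - 85/4y - 475/2 → 21/2y^2 - 5y - 475/2
  leading term y^2: subtract (7)·h_4 from 21/2y^2 - 5y - 475/2 → 2y - 10
  leading term y: subtract (1)·h_5 from 2y - 10 → 0
  remainder 0.

S(f_1,h_4): leading monomials are coprime, so the S-polynomial reduces to 0 (Buchberger's first criterion).
S(f_2,h_4): leading monomials are coprime, so the S-polynomial reduces to 0 (Buchberger's first criterion).
S(f_3,h_4): leading monomials are coprime, so the S-polynomial reduces to 0 (Buchberger's first criterion).
S(f_1,h_5): leading monomials are coprime, so the S-polynomial reduces to 0 (Buchberger's first criterion).
S(f_2,h_5): leading monomials are coprime, so the S-polynomial reduces to 0 (Buchberger's first criterion).
S(f_3,h_5): leading monomials are coprime, so the S-polynomial reduces to 0 (Buchberger's first criterion).
S(h_4,h_5): lcm = y^2. S = 13/3y - 65/3.
  leading term y: subtract (13/6)·h_5 from 13/3y - 65/3 → 0
  remainder 0.

Every S-polynomial of the final basis reduces to 0, so we have a Gröbner basis.
Inter-reduce: drop elements whose leading term is divisible by another's, tail-reduce, and make monic.
Reduced Gröbner basis: {x + 5, y - 5}.

A lex Gröbner basis eliminates variables successively. Here y - 5 depends only on y, with roots {5}; lifting each root through the earlier basis elements recovers the full solutions.
  y = 5: the earlier basis element becomes x + 5 = 0, giving x = -5 — point (-5, 5).
Check: every point annihilates each of the original generators.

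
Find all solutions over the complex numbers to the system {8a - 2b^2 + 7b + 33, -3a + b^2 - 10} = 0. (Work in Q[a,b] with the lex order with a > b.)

Compute a lex Gröbner basis by Buchberger's algorithm.
f_1 = 8a - 2b^2 + 7b + 33, LT = a.
f_2 = -3a + b^2 - 10, LT = a.

S(f_1,f_2): lcm = a. S = 1/12b^2 + 7/8b + 19/24.
  leading term b^2: no divisor's leading term divides it; move 1/12b^2 to the remainder.
  leading term b: no divisor's leading term divides it; move 7/8b to the remainder.
  leading term 1: no divisor's leading term divides it; move 19/24 to the remainder.
  remainder 1/12b^2 + 7/8b + 19/24 ≠ 0; add h_3 = 1/12b^2 + 7/8b + 19/24 to the basis.

S(f_1,h_3): leading monomials are coprime, so the S-polynomial reduces to 0 (Buchberger's first criterion).
S(f_2,h_3): leading monomials are coprime, so the S-polynomial reduces to 0 (Buchberger's first criterion).
Every S-polynomial of the final basis reduces to 0, so we have a Gröbner basis.
Inter-reduce: drop elements whose leading term is divisible by another's, tail-reduce, and make monic.
Reduced Gröbner basis: {a + 7/2b + 13/2, b^2 + 21/2b + 19/2}.

The lex basis is triangular: the last element involves only b. Solving b^2 + 21/2b + 19/2 = 0 gives b ∈ {-19/2, -1}; substituting each value into the earlier elements determines the remaining variables.
  b = -19/2: the earlier basis element becomes a - 107/4 = 0, giving a = 107/4 — point (107/4, -19/2).
  b = -1: the earlier basis element becomes a + 3 = 0, giving a = -3 — point (-3, -1).
Check: every point annihilates each of the original generators.
A lex Gröbner basis triangularizes the system, enabling back-substitution.

{(107/4, -19/2), (-3, -1)}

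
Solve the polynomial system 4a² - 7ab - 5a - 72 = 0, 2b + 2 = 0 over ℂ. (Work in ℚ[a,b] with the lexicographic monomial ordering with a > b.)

{(-9/2, -1), (4, -1)}

Compute a lex Gröbner basis by Buchberger's algorithm.
f_1 = 4a² - 7ab - 5a - 72, LT = a².
f_2 = 2b + 2, LT = b.

The S-polynomials (S(f_1,f_2)) all reduce to 0 modulo the current basis, so we have a Gröbner basis.
Inter-reduce: drop elements whose leading term is divisible by another's, tail-reduce, and make monic.
Reduced Gröbner basis: {a² + ½a - 18, b + 1}.

A lex Gröbner basis eliminates variables successively. Here b + 1 depends only on b, with roots {-1}; lifting each root through the earlier basis elements recovers the full solutions.
  b = -1: the earlier basis element becomes a² + ½a - 18 = 0, giving a = -9/2, 4 — points (-9/2, -1), (4, -1).
Each listed point satisfies every original equation (direct substitution).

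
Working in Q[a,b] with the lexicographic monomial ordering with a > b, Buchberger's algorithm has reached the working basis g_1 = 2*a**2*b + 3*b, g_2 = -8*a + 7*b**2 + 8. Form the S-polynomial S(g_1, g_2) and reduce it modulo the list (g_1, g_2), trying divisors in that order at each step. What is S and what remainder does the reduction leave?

S(g_1, g_2) = 7/8*a*b**3 + a*b + 3/2*b; remainder on division = 49/64*b**5 + 7/4*b**3 + 5/2*b.

lcm(LM(g_1), LM(g_2)) = a**2*b.
S = (lcm/LT(g_1))·g_1 − (lcm/LT(g_2))·g_2 = 7/8*a*b**3 + a*b + 3/2*b.
Reduce S modulo (g_1, g_2) in that order:
  leading term a*b**3: subtract (-7/64*b**3)·g_2 from 7/8*a*b**3 + a*b + 3/2*b → a*b + 49/64*b**5 + 7/8*b**3 + 3/2*b
  leading term a*b: subtract (-1/8*b)·g_2 from a*b + 49/64*b**5 + 7/8*b**3 + 3/2*b → 49/64*b**5 + 7/4*b**3 + 5/2*b
  leading term b**5: no divisor's leading term divides it; move 49/64*b**5 to the remainder.
  leading term b**3: no divisor's leading term divides it; move 7/4*b**3 to the remainder.
  leading term b: no divisor's leading term divides it; move 5/2*b to the remainder.
The remainder 49/64*b**5 + 7/4*b**3 + 5/2*b is nonzero, so it would be added as the next basis element.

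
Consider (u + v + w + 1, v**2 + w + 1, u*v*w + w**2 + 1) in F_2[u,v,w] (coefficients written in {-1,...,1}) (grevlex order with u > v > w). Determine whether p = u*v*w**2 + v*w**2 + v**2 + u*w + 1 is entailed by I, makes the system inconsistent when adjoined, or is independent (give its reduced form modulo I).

u*v*w**2 + v*w**2 + v**2 + u*w + 1 is independent of I; its normal form modulo I is v*w + w**2 + v + w + 1.

First compute the reduced Gröbner basis of I by Buchberger's algorithm.
f_1 = u + v + w + 1, LT = u.
f_2 = v**2 + w + 1, LT = v**2.
f_3 = u*v*w + w**2 + 1, LT = u*v*w.

S(f_1,f_3): lcm = u*v*w. S = v**2*w + v*w**2 + v*w + w**2 + 1.
  reduce S modulo (f_1, f_2, f_3):
  remainder v*w**2 + v*w + w + 1 ≠ 0; add h_4 = v*w**2 + v*w + w + 1 to the basis.

S(f_2,f_3): lcm = u*v**2*w. S = u*w**2 + v*w**2 + u*w + v.
  reduce S modulo (f_1, f_2, f_3, h_4):
  remainder w**3 + v*w + v + w ≠ 0; add h_5 = w**3 + v*w + v + w to the basis.

The other S-polynomials (S(f_1,f_2), S(f_1,h_4), S(f_2,h_4), S(f_3,h_4), S(f_1,h_5), S(f_2,h_5), S(f_3,h_5), S(h_4,h_5)) all reduce to 0 modulo the current basis, so we have a Gröbner basis.
Inter-reduce: drop elements whose leading term is divisible by another's, tail-reduce, and make monic.
Reduced Gröbner basis: {v*w**2 + v*w + w + 1, w**3 + v*w + v + w, v**2 + w + 1, u + v + w + 1}.
Label its elements g_1 = v*w**2 + v*w + w + 1, g_2 = w**3 + v*w + v + w, g_3 = v**2 + w + 1, g_4 = u + v + w + 1.

Reduce p = u*v*w**2 + v*w**2 + v**2 + u*w + 1 modulo G:
  leading term u*v*w**2: subtract (u)·g_1 from u*v*w**2 + v*w**2 + v**2 + u*w + 1 → u*v*w + v*w**2 + v**2 + u + 1
  leading term u*v*w: subtract (v*w)·g_4 from u*v*w + v*w**2 + v**2 + u + 1 → v**2*w + v**2 + v*w + u + 1
  leading term v**2*w: subtract (w)·g_3 from v**2*w + v**2 + v*w + u + 1 → v**2 + v*w + w**2 + u + w + 1
  leading term v**2: subtract (1)·g_3 from v**2 + v*w + w**2 + u + w + 1 → v*w + w**2 + u
  leading term v*w: no divisor's leading term divides it; move v*w to the remainder.
  leading term w**2: no divisor's leading term divides it; move w**2 to the remainder.
  leading term u: subtract (1)·g_4 from u → v + w + 1
  leading term v: no divisor's leading term divides it; move v to the remainder.
  leading term w: no divisor's leading term divides it; move w to the remainder.
  leading term 1: no divisor's leading term divides it; move 1 to the remainder.
  normal form = v*w + w**2 + v + w + 1.
The normal form is nonzero, so p ∉ I. Since p minus its normal form lies in I, I + (p) = I + (r) where r = v*w + w**2 + v + w + 1; decide whether this ideal is the whole ring.
Run Buchberger on G together with r (pairs among the g_i already reduce to 0 since G is a Gröbner basis):
g_1 = v*w**2 + v*w + w + 1, LT = v*w**2.
g_2 = w**3 + v*w + v + w, LT = w**3.
g_3 = v**2 + w + 1, LT = v**2.
g_4 = u + v + w + 1, LT = u.
r = v*w + w**2 + v + w + 1, LT = v*w.

S(g_3,r): lcm = v**2*w. S = v*w**2 + v**2 + v*w + w**2 + v + w.
  reduce S modulo (g_1, g_2, g_3, g_4, r):
  remainder w**2 + v + w ≠ 0; add m_6 = w**2 + v + w to the basis.

The other S-polynomials (S(g_1,g_2), S(g_1,g_3), S(g_1,g_4), S(g_1,r), S(g_2,g_3), S(g_2,g_4), S(g_2,r), S(g_3,g_4), S(g_4,r), S(g_1,m_6), S(g_2,m_6), S(g_3,m_6), S(g_4,m_6), S(r,m_6)) all reduce to 0 modulo the current basis, so we have a Gröbner basis.
Inter-reduce: drop elements whose leading term is divisible by another's, tail-reduce, and make monic.
Reduced Gröbner basis: {v**2 + w + 1, v*w + 1, w**2 + v + w, u + v + w + 1}.
The reduced Gröbner basis of I + (p) is {v**2 + w + 1, v*w + 1, w**2 + v + w, u + v + w + 1} ≠ {1}, a proper ideal, so the enlarged system stays consistent: p is independent of I, with normal form v*w + w**2 + v + w + 1.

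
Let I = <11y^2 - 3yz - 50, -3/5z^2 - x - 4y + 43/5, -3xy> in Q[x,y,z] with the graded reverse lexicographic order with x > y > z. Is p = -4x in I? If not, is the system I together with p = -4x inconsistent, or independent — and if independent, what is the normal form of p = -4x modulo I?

First compute the reduced Gröbner basis of I by Buchberger's algorithm.
f_1 = 11y^2 - 3yz - 50, LT = y^2.
f_2 = -3/5z^2 - x - 4y + 43/5, LT = z^2.
f_3 = -3xy, LT = xy.

S(f_1,f_3): lcm = xy^2. S = -3/11xyz - 50/11x.
  leading term xyz: subtract (1/11z)·f_3 from -3/11xyz - 50/11x → -50/11x
  leading term x: no divisor's leading term divides it; move -50/11x to the remainder.
  remainder -50/11x ≠ 0; add h_4 = -50/11x to the basis.

The other S-polynomials (S(f_1,f_2), S(f_2,f_3), S(f_1,h_4), S(f_2,h_4), S(f_3,h_4)) all reduce to 0 modulo the current basis, so we have a Gröbner basis.
Inter-reduce: drop elements whose leading term is divisible by another's, tail-reduce, and make monic.
Reduced Gröbner basis: {y^2 - 3/11yz - 50/11, z^2 + 20/3y - 43/3, x}.
Label its elements g_1 = y^2 - 3/11yz - 50/11, g_2 = z^2 + 20/3y - 43/3, g_3 = x.

Reduce p = -4x modulo G:
  leading term x: subtract (-4)·g_3 from -4x → 0
  normal form = 0.
Since the normal form is 0, p ∈ I.

Ideal membership is decidable via reduction modulo a Gröbner basis.

-4x lies in I (it reduces to 0).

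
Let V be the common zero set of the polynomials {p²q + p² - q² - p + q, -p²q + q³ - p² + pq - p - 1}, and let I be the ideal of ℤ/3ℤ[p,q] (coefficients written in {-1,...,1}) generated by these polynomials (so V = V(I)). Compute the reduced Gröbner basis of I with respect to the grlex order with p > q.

This is the nonlinear analogue of row-reducing a linear system.

f_1 = p²q + p² - q² - p + q, LT = p²q.
f_2 = -p²q + q³ - p² + pq - p - 1, LT = p²q.

S(f_1,f_2): lcm = p²q. S = q³ + pq - q² + p + q - 1.
  leading term q³: no divisor's leading term divides it; move q³ to the remainder.
  leading term pq: no divisor's leading term divides it; move pq to the remainder.
  leading term q²: no divisor's leading term divides it; move -q² to the remainder.
  leading term p: no divisor's leading term divides it; move p to the remainder.
  leading term q: no divisor's leading term divides it; move q to the remainder.
  leading term 1: no divisor's leading term divides it; move -1 to the remainder.
  remainder q³ + pq - q² + p + q - 1 ≠ 0; add g_3 = q³ + pq - q² + p + q - 1 to the basis.

S(f_1,g_3): lcm = p²q³. S = -p³q - p²q² - q⁴ - p³ - p²q - pq² + q³ + p².
  leading term p³q: subtract (-p)·f_1 from -p³q - p²q² - q⁴ - p³ - p²q - pq² + q³ + p² → -p²q² - q⁴ - p²q + pq² + q³ + pq
  leading term p²q²: subtract (-q)·f_1 from -p²q² - q⁴ - p²q + pq² + q³ + pq → -q⁴ + pq² + q²
  leading term q⁴: subtract (-q)·g_3 from -q⁴ + pq² + q² → -pq² - q³ + pq - q² - q
  leading term pq²: no divisor's leading term divides it; move -pq² to the remainder.
  leading term q³: subtract (-1)·g_3 from -q³ + pq - q² - q → -pq + q² + p - 1
  leading term pq: no divisor's leading term divides it; move -pq to the remainder.
  leading term q²: no divisor's leading term divides it; move q² to the remainder.
  leading term p: no divisor's leading term divides it; move p to the remainder.
  leading term 1: no divisor's leading term divides it; move -1 to the remainder.
  remainder -pq² - pq + q² + p - 1 ≠ 0; add g_4 = -pq² - pq + q² + p - 1 to the basis.

S(f_1,g_4): lcm = p²q². S = pq² - q³ + p² - pq + q² - p.
  leading term pq²: subtract (-1)·g_4 from pq² - q³ + p² - pq + q² - p → -q³ + p² + pq - q² - 1
  leading term q³: subtract (-1)·g_3 from -q³ + p² + pq - q² - 1 → p² - pq + q² + p + q + 1
  leading term p²: no divisor's leading term divides it; move p² to the remainder.
  leading term pq: no divisor's leading term divides it; move -pq to the remainder.
  leading term q²: no divisor's leading term divides it; move q² to the remainder.
  leading term p: no divisor's leading term divides it; move p to the remainder.
  leading term q: no divisor's leading term divides it; move q to the remainder.
  leading term 1: no divisor's leading term divides it; move 1 to the remainder.
  remainder p² - pq + q² + p + q + 1 ≠ 0; add g_5 = p² - pq + q² + p + q + 1 to the basis.

The other S-polynomials (S(f_2,g_3), S(f_2,g_4), S(g_3,g_4), S(f_1,g_5), S(f_2,g_5), S(g_3,g_5), S(g_4,g_5)) all reduce to 0 modulo the current basis, so we have a Gröbner basis.
Inter-reduce: drop elements whose leading term is divisible by another's, tail-reduce, and make monic.

G = {pq² + pq - q² - p + 1, q³ + pq - q² + p + q - 1, p² - pq + q² + p + q + 1}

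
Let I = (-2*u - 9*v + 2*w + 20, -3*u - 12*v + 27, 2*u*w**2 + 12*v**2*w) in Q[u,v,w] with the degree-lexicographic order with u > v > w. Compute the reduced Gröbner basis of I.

f_1 = -2*u - 9*v + 2*w + 20, LT = u.
f_2 = -3*u - 12*v + 27, LT = u.
f_3 = 2*u*w**2 + 12*v**2*w, LT = u*w**2.

S(f_1,f_2): lcm = u. S = 1/2*v - w - 1.
  reduce S modulo (f_1, f_2, f_3):
  remainder 1/2*v - w - 1 ≠ 0; add g_4 = 1/2*v - w - 1 to the basis.

S(f_1,f_3): lcm = u*w**2. S = -6*v**2*w + 9/2*v*w**2 - w**3 - 10*w**2.
  reduce S modulo (f_1, f_2, f_3, g_4):
  remainder -16*w**3 - 49*w**2 - 24*w ≠ 0; add g_5 = -16*w**3 - 49*w**2 - 24*w to the basis.

The other S-polynomials (S(f_2,f_3), S(f_1,g_4), S(f_2,g_4), S(f_3,g_4), S(f_1,g_5), S(f_2,g_5), S(f_3,g_5), S(g_4,g_5)) all reduce to 0 modulo the current basis, so we have a Gröbner basis.
Inter-reduce: drop elements whose leading term is divisible by another's, tail-reduce, and make monic.

G = {w**3 + 49/16*w**2 + 3/2*w, u + 8*w - 1, v - 2*w - 2}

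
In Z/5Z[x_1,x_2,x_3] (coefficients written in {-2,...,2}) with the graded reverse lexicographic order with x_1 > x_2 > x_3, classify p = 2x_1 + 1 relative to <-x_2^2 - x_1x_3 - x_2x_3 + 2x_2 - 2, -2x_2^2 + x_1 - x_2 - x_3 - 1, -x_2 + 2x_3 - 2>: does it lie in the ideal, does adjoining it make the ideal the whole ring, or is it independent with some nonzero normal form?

First compute the reduced Gröbner basis of I by Buchberger's algorithm.
f_1 = -x_2^2 - x_1x_3 - x_2x_3 + 2x_2 - 2, LT = x_2^2.
f_2 = -2x_2^2 + x_1 - x_2 - x_3 - 1, LT = x_2^2.
f_3 = -x_2 + 2x_3 - 2, LT = x_2.

S(f_1,f_2): lcm = x_2^2. S = x_1x_3 + x_2x_3 - 2x_1 + 2x_3 - 1.
  leading term x_1x_3: no divisor's leading term divides it; move x_1x_3 to the remainder.
  leading term x_2x_3: subtract (-x_3)·f_3 from x_2x_3 - 2x_1 + 2x_3 - 1 → 2x_3^2 - 2x_1 - 1
  leading term x_3^2: no divisor's leading term divides it; move 2x_3^2 to the remainder.
  leading term x_1: no divisor's leading term divides it; move -2x_1 to the remainder.
  leading term 1: no divisor's leading term divides it; move -1 to the remainder.
  remainder x_1x_3 + 2x_3^2 - 2x_1 - 1 ≠ 0; add h_4 = x_1x_3 + 2x_3^2 - 2x_1 - 1 to the basis.

S(f_1,f_3): lcm = x_2^2. S = x_1x_3 - 2x_2x_3 + x_2 + 2.
  leading term x_1x_3: subtract (1)·h_4 from x_1x_3 - 2x_2x_3 + x_2 + 2 → -2x_2x_3 - 2x_3^2 + 2x_1 + x_2 - 2
  leading term x_2x_3: subtract (2x_3)·f_3 from -2x_2x_3 - 2x_3^2 + 2x_1 + x_2 - 2 → -x_3^2 + 2x_1 + x_2 - x_3 - 2
  leading term x_3^2: no divisor's leading term divides it; move -x_3^2 to the remainder.
  leading term x_1: no divisor's leading term divides it; move 2x_1 to the remainder.
  leading term x_2: subtract (-1)·f_3 from x_2 - x_3 - 2 → x_3 + 1
  leading term x_3: no divisor's leading term divides it; move x_3 to the remainder.
  leading term 1: no divisor's leading term divides it; move 1 to the remainder.
  remainder -x_3^2 + 2x_1 + x_3 + 1 ≠ 0; add h_5 = -x_3^2 + 2x_1 + x_3 + 1 to the basis.

S(h_4,h_5): lcm = x_1x_3^2. S = 2x_3^3 + 2x_1^2 - x_1x_3 + x_1 - x_3.
  leading term x_3^3: subtract (-2x_3)·h_5 from 2x_3^3 + 2x_1^2 - x_1x_3 + x_1 - x_3 → 2x_1^2 - 2x_1x_3 + 2x_3^2 + x_1 + x_3
  leading term x_1^2: no divisor's leading term divides it; move 2x_1^2 to the remainder.
  leading term x_1x_3: subtract (-2)·h_4 from -2x_1x_3 + 2x_3^2 + x_1 + x_3 → x_3^2 + 2x_1 + x_3 - 2
  leading term x_3^2: subtract (-1)·h_5 from x_3^2 + 2x_1 + x_3 - 2 → -x_1 + 2x_3 - 1
  leading term x_1: no divisor's leading term divides it; move -x_1 to the remainder.
  leading term x_3: no divisor's leading term divides it; move 2x_3 to the remainder.
  leading term 1: no divisor's leading term divides it; move -1 to the remainder.
  remainder 2x_1^2 - x_1 + 2x_3 - 1 ≠ 0; add h_6 = 2x_1^2 - x_1 + 2x_3 - 1 to the basis.

The other S-polynomials (S(f_2,f_3), S(f_1,h_4), S(f_2,h_4), S(f_3,h_4), S(f_1,h_5), S(f_2,h_5), S(f_3,h_5), S(f_1,h_6), S(f_2,h_6), S(f_3,h_6), S(h_4,h_6), S(h_5,h_6)) all reduce to 0 modulo the current basis, so we have a Gröbner basis.
Inter-reduce: drop elements whose leading term is divisible by another's, tail-reduce, and make monic.
Reduced Gröbner basis: {x_1^2 + 2x_1 + x_3 + 2, x_1x_3 + 2x_1 + 2x_3 + 1, x_3^2 - 2x_1 - x_3 - 1, x_2 - 2x_3 + 2}.
Label its elements g_1 = x_1^2 + 2x_1 + x_3 + 2, g_2 = x_1x_3 + 2x_1 + 2x_3 + 1, g_3 = x_3^2 - 2x_1 - x_3 - 1, g_4 = x_2 - 2x_3 + 2.

Reduce p = 2x_1 + 1 modulo G:
  leading term x_1: no divisor's leading term divides it; move 2x_1 to the remainder.
  leading term 1: no divisor's leading term divides it; move 1 to the remainder.
  normal form = 2x_1 + 1.
The normal form is nonzero, so p ∉ I. Since p minus its normal form lies in I, I + (p) = I + (r) where r = 2x_1 + 1; decide whether this ideal is the whole ring.
Run Buchberger on G together with r (pairs among the g_i already reduce to 0 since G is a Gröbner basis):
g_1 = x_1^2 + 2x_1 + x_3 + 2, LT = x_1^2.
g_2 = x_1x_3 + 2x_1 + 2x_3 + 1, LT = x_1x_3.
g_3 = x_3^2 - 2x_1 - x_3 - 1, LT = x_3^2.
g_4 = x_2 - 2x_3 + 2, LT = x_2.
r = 2x_1 + 1, LT = x_1.

S(g_1,r): lcm = x_1^2. S = -x_1 + x_3 + 2.
  leading term x_1: subtract (2)·r from -x_1 + x_3 + 2 → x_3
  leading term x_3: no divisor's leading term divides it; move x_3 to the remainder.
  remainder x_3 ≠ 0; add m_6 = x_3 to the basis.

The other S-polynomials (S(g_1,g_2), S(g_1,g_3), S(g_1,g_4), S(g_2,g_3), S(g_2,g_4), S(g_2,r), S(g_3,g_4), S(g_3,r), S(g_4,r), S(g_1,m_6), S(g_2,m_6), S(g_3,m_6), S(g_4,m_6), S(r,m_6)) all reduce to 0 modulo the current basis, so we have a Gröbner basis.
Inter-reduce: drop elements whose leading term is divisible by another's, tail-reduce, and make monic.
Reduced Gröbner basis: {x_1 - 2, x_2 + 2, x_3}.
The reduced Gröbner basis of I + (p) is {x_1 - 2, x_2 + 2, x_3} ≠ {1}, a proper ideal, so the enlarged system stays consistent: p is independent of I, with normal form 2x_1 + 1.

2x_1 + 1 is independent of I; its normal form modulo I is 2x_1 + 1.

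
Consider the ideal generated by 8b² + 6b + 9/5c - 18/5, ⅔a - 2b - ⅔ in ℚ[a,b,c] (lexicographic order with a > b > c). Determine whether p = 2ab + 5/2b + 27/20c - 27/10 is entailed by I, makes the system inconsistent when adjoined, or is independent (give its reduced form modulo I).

First compute the reduced Gröbner basis of I by Buchberger's algorithm.
f_1 = 8b² + 6b + 9/5c - 18/5, LT = b².
f_2 = ⅔a - 2b - ⅔, LT = a.

The S-polynomials (S(f_1,f_2)) all reduce to 0 modulo the current basis, so we have a Gröbner basis.
Inter-reduce: drop elements whose leading term is divisible by another's, tail-reduce, and make monic.
Reduced Gröbner basis: {a - 3b - 1, b² + ¾b + 9/40c - 9/20}.
Label its elements g_1 = a - 3b - 1, g_2 = b² + ¾b + 9/40c - 9/20.

Reduce p = 2ab + 5/2b + 27/20c - 27/10 modulo G:
  leading term ab: subtract (2b)·g_1 from 2ab + 5/2b + 27/20c - 27/10 → 6b² + 9/2b + 27/20c - 27/10
  leading term b²: subtract (6)·g_2 from 6b² + 9/2b + 27/20c - 27/10 → 0
  normal form = 0.
Since the normal form is 0, p ∈ I.

2ab + 5/2b + 27/20c - 27/10 lies in I (it reduces to 0).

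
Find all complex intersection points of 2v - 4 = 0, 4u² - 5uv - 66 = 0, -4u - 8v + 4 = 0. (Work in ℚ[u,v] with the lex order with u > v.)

{(-3, 2)}

Compute a lex Gröbner basis by Buchberger's algorithm.
f_1 = 2v - 4, LT = v.
f_2 = 4u² - 5uv - 66, LT = u².
f_3 = -4u - 8v + 4, LT = u.

The S-polynomials (S(f_1,f_2), S(f_1,f_3), S(f_2,f_3)) all reduce to 0 modulo the current basis, so we have a Gröbner basis.
Inter-reduce: drop elements whose leading term is divisible by another's, tail-reduce, and make monic.
Reduced Gröbner basis: {u + 3, v - 2}.

Elimination: the polynomial v - 2 lies in the elimination ideal for v, so v ∈ {2}. For each such v, the remaining basis elements (now univariate) give the rest of the solution.
  v = 2: the earlier basis element becomes u + 3 = 0, giving u = -3 — point (-3, 2).
Substituting each solution back into the original system confirms all equations vanish.
Zero-dimensionality of the ideal guarantees finitely many solutions over ℂ.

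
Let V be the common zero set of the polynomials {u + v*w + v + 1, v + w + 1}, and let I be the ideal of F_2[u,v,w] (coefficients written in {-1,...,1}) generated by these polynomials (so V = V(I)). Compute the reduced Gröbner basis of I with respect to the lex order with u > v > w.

f_1 = u + v*w + v + 1, LT = u.
f_2 = v + w + 1, LT = v.

The S-polynomials (S(f_1,f_2)) all reduce to 0 modulo the current basis, so we have a Gröbner basis.

G = {u + w**2, v + w + 1}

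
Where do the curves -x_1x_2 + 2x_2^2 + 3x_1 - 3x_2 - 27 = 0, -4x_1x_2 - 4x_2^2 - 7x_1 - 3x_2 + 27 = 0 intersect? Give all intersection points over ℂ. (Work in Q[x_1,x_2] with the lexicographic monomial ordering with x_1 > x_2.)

{(0, -3), (457/228 + 119*sqrt(73)/228, 43/24 - 7*sqrt(73)/24), (457/228 - 119*sqrt(73)/228, 43/24 + 7*sqrt(73)/24)}

Compute a lex Gröbner basis by Buchberger's algorithm.
f_1 = -x_1x_2 + 3x_1 + 2x_2^2 - 3x_2 - 27, LT = x_1x_2.
f_2 = -4x_1x_2 - 7x_1 - 4x_2^2 - 3x_2 + 27, LT = x_1x_2.

S(f_1,f_2): lcm = x_1x_2. S = -19/4x_1 - 3x_2^2 + 9/4x_2 + 135/4.
  reduce S modulo (f_1, f_2):
  remainder -19/4x_1 - 3x_2^2 + 9/4x_2 + 135/4 ≠ 0; add h_3 = -19/4x_1 - 3x_2^2 + 9/4x_2 + 135/4 to the basis.

S(f_1,h_3): lcm = x_1x_2. S = -3x_1 - 12/19x_2^3 - 29/19x_2^2 + 192/19x_2 + 27.
  reduce S modulo (f_1, f_2, h_3):
  remainder -12/19x_2^3 + 7/19x_2^2 + 165/19x_2 + 108/19 ≠ 0; add h_4 = -12/19x_2^3 + 7/19x_2^2 + 165/19x_2 + 108/19 to the basis.

The other S-polynomials (S(f_2,h_3), S(f_1,h_4), S(f_2,h_4), S(h_3,h_4)) all reduce to 0 modulo the current basis, so we have a Gröbner basis.
Inter-reduce: drop elements whose leading term is divisible by another's, tail-reduce, and make monic.
Reduced Gröbner basis: {x_1 + 12/19x_2^2 - 9/19x_2 - 135/19, x_2^3 - 7/12x_2^2 - 55/4x_2 - 9}.

A lex Gröbner basis eliminates variables successively. Here x_2^3 - 7/12x_2^2 - 55/4x_2 - 9 depends only on x_2, with roots {-3, 43/24 - 7*sqrt(73)/24, 43/24 + 7*sqrt(73)/24}; lifting each root through the earlier basis elements recovers the full solutions.
  x_2 = -3: the earlier basis element becomes x_1 = 0, giving x_1 = 0 — point (0, -3).
  x_2 = 43/24 - 7*sqrt(73)/24: the earlier basis element becomes x_1 - 119*sqrt(73)/228 - 457/228 = 0, giving x_1 = 457/228 + 119*sqrt(73)/228 — point (457/228 + 119*sqrt(73)/228, 43/24 - 7*sqrt(73)/24).
  x_2 = 43/24 + 7*sqrt(73)/24: the earlier basis element becomes x_1 - 457/228 + 119*sqrt(73)/228 = 0, giving x_1 = 457/228 - 119*sqrt(73)/228 — point (457/228 - 119*sqrt(73)/228, 43/24 + 7*sqrt(73)/24).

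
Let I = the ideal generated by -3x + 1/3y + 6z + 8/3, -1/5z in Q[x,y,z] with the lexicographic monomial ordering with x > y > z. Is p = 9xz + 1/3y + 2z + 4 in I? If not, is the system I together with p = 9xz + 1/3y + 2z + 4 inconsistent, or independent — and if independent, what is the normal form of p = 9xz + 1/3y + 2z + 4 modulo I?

First compute the reduced Gröbner basis of I by Buchberger's algorithm.
f_1 = -3x + 1/3y + 6z + 8/3, LT = x.
f_2 = -1/5z, LT = z.

The S-polynomials (S(f_1,f_2)) all reduce to 0 modulo the current basis, so we have a Gröbner basis.
Inter-reduce: drop elements whose leading term is divisible by another's, tail-reduce, and make monic.
Reduced Gröbner basis: {x - 1/9y - 8/9, z}.
Label its elements g_1 = x - 1/9y - 8/9, g_2 = z.

Reduce p = 9xz + 1/3y + 2z + 4 modulo G:
  leading term xz: subtract (9z)·g_1 from 9xz + 1/3y + 2z + 4 → yz + 1/3y + 10z + 4
  leading term yz: subtract (y)·g_2 from yz + 1/3y + 10z + 4 → 1/3y + 10z + 4
  leading term y: no divisor's leading term divides it; move 1/3y to the remainder.
  leading term z: subtract (10)·g_2 from 10z + 4 → 4
  leading term 1: no divisor's leading term divides it; move 4 to the remainder.
  normal form = 1/3y + 4.
The normal form is nonzero, so p ∉ I. Since p minus its normal form lies in I, I + (p) = I + (r) where r = 1/3y + 4; decide whether this ideal is the whole ring.
Run Buchberger on G together with r (pairs among the g_i already reduce to 0 since G is a Gröbner basis):
g_1 = x - 1/9y - 8/9, LT = x.
g_2 = z, LT = z.
r = 1/3y + 4, LT = y.

The S-polynomials (S(g_1,g_2), S(g_1,r), S(g_2,r)) all reduce to 0 modulo the current basis, so we have a Gröbner basis.
Inter-reduce: drop elements whose leading term is divisible by another's, tail-reduce, and make monic.
Reduced Gröbner basis: {x + 4/9, y + 12, z}.
The reduced Gröbner basis of I + (p) is {x + 4/9, y + 12, z} ≠ {1}, a proper ideal, so the enlarged system stays consistent: p is independent of I, with normal form 1/3y + 4.

The remainder on division by a Gröbner basis is unique — it is the normal form.

9xz + 1/3y + 2z + 4 is independent of I; its normal form modulo I is 1/3y + 4.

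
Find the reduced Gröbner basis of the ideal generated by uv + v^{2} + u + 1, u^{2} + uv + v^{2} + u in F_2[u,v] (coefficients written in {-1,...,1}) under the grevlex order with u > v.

f_1 = uv + v^{2} + u + 1, LT = uv.
f_2 = u^{2} + uv + v^{2} + u, LT = u^{2}.

S(f_1,f_2): lcm = u^{2}v. S = v^{3} + u^{2} + uv + u.
  leading term v^{3}: no divisor's leading term divides it; move v^{3} to the remainder.
  leading term u^{2}: subtract (1)·f_2 from u^{2} + uv + u → v^{2}
  leading term v^{2}: no divisor's leading term divides it; move v^{2} to the remainder.
  remainder v^{3} + v^{2} ≠ 0; add g_3 = v^{3} + v^{2} to the basis.

S(f_1,g_3): lcm = uv^{3}. S = v^{4} + v^{2}.
  leading term v^{4}: subtract (v)·g_3 from v^{4} + v^{2} → v^{3} + v^{2}
  leading term v^{3}: subtract (1)·g_3 from v^{3} + v^{2} → 0
  remainder 0.

S(f_2,g_3): leading monomials are coprime, so the S-polynomial reduces to 0 (Buchberger's first criterion).
Every S-polynomial of the final basis reduces to 0, so we have a Gröbner basis.

G = {v^{3} + v^{2}, u^{2} + 1, uv + v^{2} + u + 1}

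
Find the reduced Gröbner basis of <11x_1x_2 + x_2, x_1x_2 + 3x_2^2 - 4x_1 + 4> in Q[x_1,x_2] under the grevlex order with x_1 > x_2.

The reduced Gröbner basis is the canonical form of the ideal for this ordering.

f_1 = 11x_1x_2 + x_2, LT = x_1x_2.
f_2 = x_1x_2 + 3x_2^2 - 4x_1 + 4, LT = x_1x_2.

S(f_1,f_2): lcm = x_1x_2. S = -3x_2^2 + 4x_1 + 1/11x_2 - 4.
  reduce S modulo (f_1, f_2):
  remainder -3x_2^2 + 4x_1 + 1/11x_2 - 4 ≠ 0; add g_3 = -3x_2^2 + 4x_1 + 1/11x_2 - 4 to the basis.

S(f_1,g_3): lcm = x_1x_2^2. S = 4/3x_1^2 + 1/33x_1x_2 + 1/11x_2^2 - 4/3x_1.
  reduce S modulo (f_1, f_2, g_3):
  remainder 4/3x_1^2 - 40/33x_1 - 4/33 ≠ 0; add g_4 = 4/3x_1^2 - 40/33x_1 - 4/33 to the basis.

The other S-polynomials (S(f_2,g_3), S(f_1,g_4), S(f_2,g_4), S(g_3,g_4)) all reduce to 0 modulo the current basis, so we have a Gröbner basis.
Inter-reduce: drop elements whose leading term is divisible by another's, tail-reduce, and make monic.

G = {x_1^2 - 10/11x_1 - 1/11, x_1x_2 + 1/11x_2, x_2^2 - 4/3x_1 - 1/33x_2 + 4/3}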